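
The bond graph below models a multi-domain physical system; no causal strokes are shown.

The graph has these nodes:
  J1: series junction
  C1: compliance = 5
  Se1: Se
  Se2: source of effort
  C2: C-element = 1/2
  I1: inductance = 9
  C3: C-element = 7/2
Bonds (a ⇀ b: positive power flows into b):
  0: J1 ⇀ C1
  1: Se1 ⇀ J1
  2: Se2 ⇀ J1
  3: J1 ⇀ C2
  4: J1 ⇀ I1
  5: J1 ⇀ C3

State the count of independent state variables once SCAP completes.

4  (C1, C2, C3, I1 all integral)

#1 stroke at J1  (source Se1 imposes e)
#2 stroke at J1  (Se2 fixes effort; stroke away)
#0 stroke at J1  (C1: C, integral causality)
#3 stroke at J1  (C2 outputs effort q/C2)
#4 stroke at I1  (I1 integral (f out))
#5 stroke at J1  (J1 flow already set via bond 4)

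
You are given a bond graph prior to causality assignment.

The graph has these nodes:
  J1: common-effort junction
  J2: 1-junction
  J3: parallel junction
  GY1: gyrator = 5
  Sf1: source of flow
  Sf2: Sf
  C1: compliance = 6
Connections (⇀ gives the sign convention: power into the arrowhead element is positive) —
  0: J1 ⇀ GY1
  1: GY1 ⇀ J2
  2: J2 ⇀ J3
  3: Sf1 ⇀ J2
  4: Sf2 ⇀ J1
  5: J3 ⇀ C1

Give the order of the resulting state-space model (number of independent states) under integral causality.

1  (C1 all integral)

bond 3 →Sf1  (Sf1 fixes flow; stroke at Sf1)
bond 4 →Sf2  (Sf2 fixes flow; stroke at Sf2)
bond 0 →J1  (J1: last free bond brings effort in)
bond 1 →J2  (J2 flow already set via bond 3)
bond 2 →J2  (1-jn J2 has f-setter on 3)
bond 5 →J3  (J3 needs exactly one e-in)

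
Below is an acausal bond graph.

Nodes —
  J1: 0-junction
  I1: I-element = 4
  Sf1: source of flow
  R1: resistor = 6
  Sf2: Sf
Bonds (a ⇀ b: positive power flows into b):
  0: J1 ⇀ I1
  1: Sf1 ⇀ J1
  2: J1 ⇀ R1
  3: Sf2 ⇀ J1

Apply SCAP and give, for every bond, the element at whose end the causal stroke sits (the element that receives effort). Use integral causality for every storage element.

b1 →Sf1  (Sf1 (Sf) sets flow on bond)
b3 →Sf2  (Sf2: flow source, stroke at near end)
b0 →I1  (I1 outputs flow p/I1)
b2 →J1  (J1 needs exactly one e-in)

β0 stroke→I1
β1 stroke→Sf1
β2 stroke→J1
β3 stroke→Sf2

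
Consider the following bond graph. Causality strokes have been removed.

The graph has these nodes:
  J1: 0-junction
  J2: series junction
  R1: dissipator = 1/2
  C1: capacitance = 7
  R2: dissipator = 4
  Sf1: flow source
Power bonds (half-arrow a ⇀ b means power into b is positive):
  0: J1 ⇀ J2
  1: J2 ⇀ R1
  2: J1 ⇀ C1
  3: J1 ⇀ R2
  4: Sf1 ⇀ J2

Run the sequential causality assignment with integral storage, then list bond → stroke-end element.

β4 |Sf1  (Sf1 (Sf) sets flow on bond)
β0 |J2  (common-f at J2 fixed by 4)
β1 |J2  (J2 flow already set via bond 4)
β2 |J1  (C1 outputs effort q/C1)
β3 |R2  (common-e at J1 fixed by 2)

#0 |J2
#1 |J2
#2 |J1
#3 |R2
#4 |Sf1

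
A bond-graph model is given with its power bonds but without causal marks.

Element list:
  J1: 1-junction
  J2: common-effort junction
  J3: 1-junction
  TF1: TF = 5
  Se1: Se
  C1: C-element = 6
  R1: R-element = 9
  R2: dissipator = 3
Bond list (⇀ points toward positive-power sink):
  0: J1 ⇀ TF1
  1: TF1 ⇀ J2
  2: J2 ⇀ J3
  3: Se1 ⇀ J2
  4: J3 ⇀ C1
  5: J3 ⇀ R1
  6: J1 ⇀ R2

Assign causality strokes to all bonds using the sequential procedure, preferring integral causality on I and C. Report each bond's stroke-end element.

β0 |J1
β1 |TF1
β2 |J3
β3 |J2
β4 |J3
β5 |R1
β6 |R2

β3 |J2  (source Se1 imposes e)
β1 |TF1  (J2 effort already set via bond 3)
β2 |J3  (common-e at J2 fixed by 3)
β0 |J1  (TF1: transformer flips bond 1)
β6 |R2  (J1 needs exactly one f-in)
β4 |J3  (C1 outputs effort q/C1)
β5 |R1  (only one flow-in slot at J3)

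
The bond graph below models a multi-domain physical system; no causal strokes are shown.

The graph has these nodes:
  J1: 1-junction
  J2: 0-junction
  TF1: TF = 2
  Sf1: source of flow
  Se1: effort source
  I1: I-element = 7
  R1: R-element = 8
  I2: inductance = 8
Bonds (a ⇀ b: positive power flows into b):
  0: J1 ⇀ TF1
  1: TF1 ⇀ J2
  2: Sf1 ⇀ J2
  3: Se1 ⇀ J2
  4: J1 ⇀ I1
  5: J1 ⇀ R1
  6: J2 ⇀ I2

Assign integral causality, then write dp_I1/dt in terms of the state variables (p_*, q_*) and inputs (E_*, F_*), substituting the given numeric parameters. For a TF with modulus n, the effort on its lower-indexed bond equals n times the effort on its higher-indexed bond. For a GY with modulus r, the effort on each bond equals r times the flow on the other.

dp_I1/dt = -2*E_Se1 - 8*p_I1/7

#2 →Sf1  (source Sf1 imposes f)
#3 →J2  (source Se1 imposes e)
#1 →TF1  (J2: bond 3 brought effort, rest push out)
#6 →I2  (J2: bond 3 brought effort, rest push out)
#0 →J1  (through TF1, causality passes straight; one stroke at TF1)
#4 →I1  (I1: I, integral causality)
#5 →J1  (common-f at J1 fixed by 4)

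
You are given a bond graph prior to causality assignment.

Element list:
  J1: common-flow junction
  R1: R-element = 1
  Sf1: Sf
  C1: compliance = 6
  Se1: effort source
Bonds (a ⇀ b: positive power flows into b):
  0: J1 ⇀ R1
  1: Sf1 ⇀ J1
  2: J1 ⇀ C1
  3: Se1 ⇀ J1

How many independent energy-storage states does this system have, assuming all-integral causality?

b1 stroke at Sf1  (Sf1 fixes flow; stroke at Sf1)
b3 stroke at J1  (Se1 fixes effort; stroke away)
b0 stroke at J1  (1-jn J1 has f-setter on 1)
b2 stroke at J1  (J1: bond 1 brought flow, rest push out)

1  (C1 all integral)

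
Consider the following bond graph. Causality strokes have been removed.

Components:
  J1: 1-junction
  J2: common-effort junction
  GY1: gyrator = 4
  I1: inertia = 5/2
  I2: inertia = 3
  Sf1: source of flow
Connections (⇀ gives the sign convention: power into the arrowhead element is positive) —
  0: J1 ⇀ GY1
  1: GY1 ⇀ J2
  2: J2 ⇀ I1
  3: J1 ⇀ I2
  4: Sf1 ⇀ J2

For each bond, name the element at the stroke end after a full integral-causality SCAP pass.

β0 →J1
β1 →J2
β2 →I1
β3 →I2
β4 →Sf1

β4 |Sf1  (Sf1 fixes flow; stroke at Sf1)
β2 |I1  (prefer integral on I1)
β1 |J2  (only one effort-in slot at J2)
β0 |J1  (GY1: gyrator matches bond 1)
β3 |I2  (only one flow-in slot at J1)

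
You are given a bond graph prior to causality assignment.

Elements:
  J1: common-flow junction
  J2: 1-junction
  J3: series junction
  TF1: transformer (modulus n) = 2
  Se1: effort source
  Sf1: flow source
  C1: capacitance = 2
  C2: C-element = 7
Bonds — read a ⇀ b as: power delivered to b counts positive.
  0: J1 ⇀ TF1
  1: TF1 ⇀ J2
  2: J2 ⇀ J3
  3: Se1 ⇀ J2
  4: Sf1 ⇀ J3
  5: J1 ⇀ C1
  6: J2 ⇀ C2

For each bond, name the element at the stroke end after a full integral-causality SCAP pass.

#0 →TF1
#1 →J2
#2 →J3
#3 →J2
#4 →Sf1
#5 →J1
#6 →J2

#3 stroke→J2  (Se1 (Se) sets effort on bond)
#4 stroke→Sf1  (Sf1 (Sf) sets flow on bond)
#2 stroke→J3  (J3: bond 4 brought flow, rest push out)
#1 stroke→J2  (J2 flow already set via bond 2)
#6 stroke→J2  (J2 flow already set via bond 2)
#0 stroke→TF1  (TF TF1: opposite of bond 1)
#5 stroke→J1  (1-jn J1 has f-setter on 0)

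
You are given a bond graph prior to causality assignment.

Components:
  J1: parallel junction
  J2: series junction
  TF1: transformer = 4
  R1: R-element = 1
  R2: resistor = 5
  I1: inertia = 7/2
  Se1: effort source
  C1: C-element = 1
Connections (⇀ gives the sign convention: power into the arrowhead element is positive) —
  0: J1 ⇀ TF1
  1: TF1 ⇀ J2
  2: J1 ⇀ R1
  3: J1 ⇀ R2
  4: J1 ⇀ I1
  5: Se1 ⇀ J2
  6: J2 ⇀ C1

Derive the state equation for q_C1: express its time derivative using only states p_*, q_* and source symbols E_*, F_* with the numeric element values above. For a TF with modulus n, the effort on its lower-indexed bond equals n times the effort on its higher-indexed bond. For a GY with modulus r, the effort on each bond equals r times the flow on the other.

b5 →J2  (Se1 fixes effort; stroke away)
b4 →I1  (prefer integral on I1)
b6 →J2  (C1: C, integral causality)
b1 →TF1  (J2 needs exactly one f-in)
b0 →J1  (TF1 one-in-one-out from 1)
b2 →R1  (common-e at J1 fixed by 0)
b3 →R2  (J1: bond 0 brought effort, rest push out)

dq_C1/dt = 96*E_Se1/5 - 8*p_I1/7 - 96*q_C1/5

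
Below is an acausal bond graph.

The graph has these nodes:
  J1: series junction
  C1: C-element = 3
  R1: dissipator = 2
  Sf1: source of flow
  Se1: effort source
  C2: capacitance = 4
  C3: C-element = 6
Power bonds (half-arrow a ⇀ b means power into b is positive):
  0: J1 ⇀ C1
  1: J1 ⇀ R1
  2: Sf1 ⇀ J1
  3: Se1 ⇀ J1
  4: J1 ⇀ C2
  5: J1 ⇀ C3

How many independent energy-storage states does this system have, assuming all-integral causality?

3  (C1, C2, C3 all integral)

bond 2 →Sf1  (source Sf1 imposes f)
bond 3 →J1  (Se1: effort source, stroke at far end)
bond 0 →J1  (1-jn J1 has f-setter on 2)
bond 1 →J1  (1-jn J1 has f-setter on 2)
bond 4 →J1  (common-f at J1 fixed by 2)
bond 5 →J1  (common-f at J1 fixed by 2)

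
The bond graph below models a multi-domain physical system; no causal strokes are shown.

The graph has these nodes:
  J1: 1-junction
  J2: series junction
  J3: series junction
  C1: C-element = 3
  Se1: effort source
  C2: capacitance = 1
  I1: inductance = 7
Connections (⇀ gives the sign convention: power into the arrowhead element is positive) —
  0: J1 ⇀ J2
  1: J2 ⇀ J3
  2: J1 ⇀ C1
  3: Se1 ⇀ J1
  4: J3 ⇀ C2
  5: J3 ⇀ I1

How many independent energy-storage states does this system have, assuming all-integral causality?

3  (C1, C2, I1 all integral)

b3 stroke→J1  (source Se1 imposes e)
b2 stroke→J1  (prefer integral on C1)
b0 stroke→J2  (closing 1-jn rule on J1)
b1 stroke→J3  (only one flow-in slot at J2)
b4 stroke→J3  (prefer integral on C2)
b5 stroke→I1  (only one flow-in slot at J3)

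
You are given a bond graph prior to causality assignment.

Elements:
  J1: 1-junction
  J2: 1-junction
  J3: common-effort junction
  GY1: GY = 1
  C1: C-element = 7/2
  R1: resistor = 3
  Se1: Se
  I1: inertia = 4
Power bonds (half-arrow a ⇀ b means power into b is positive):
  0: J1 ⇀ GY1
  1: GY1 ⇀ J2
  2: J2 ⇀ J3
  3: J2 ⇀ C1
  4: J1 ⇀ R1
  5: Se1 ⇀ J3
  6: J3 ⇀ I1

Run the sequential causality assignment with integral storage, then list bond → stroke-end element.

β5 stroke at J3  (Se1: effort source, stroke at far end)
β2 stroke at J2  (J3 effort already set via bond 5)
β6 stroke at I1  (J3: bond 5 brought effort, rest push out)
β3 stroke at J2  (prefer integral on C1)
β1 stroke at GY1  (J2: last free bond brings flow in)
β0 stroke at GY1  (through GY1, causality inverts; strokes same side of GY1)
β4 stroke at J1  (J1: bond 0 brought flow, rest push out)

bond 0 stroke at GY1
bond 1 stroke at GY1
bond 2 stroke at J2
bond 3 stroke at J2
bond 4 stroke at J1
bond 5 stroke at J3
bond 6 stroke at I1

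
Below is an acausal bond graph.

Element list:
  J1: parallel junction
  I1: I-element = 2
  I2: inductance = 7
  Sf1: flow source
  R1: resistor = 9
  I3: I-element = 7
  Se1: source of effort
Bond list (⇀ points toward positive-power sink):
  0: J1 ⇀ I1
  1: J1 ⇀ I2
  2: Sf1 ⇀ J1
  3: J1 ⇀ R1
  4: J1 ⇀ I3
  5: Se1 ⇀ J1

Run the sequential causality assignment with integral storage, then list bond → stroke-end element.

bond 2 stroke at Sf1  (Sf1: flow source, stroke at near end)
bond 5 stroke at J1  (source Se1 imposes e)
bond 0 stroke at I1  (0-jn J1 has e-setter on 5)
bond 1 stroke at I2  (J1: bond 5 brought effort, rest push out)
bond 3 stroke at R1  (J1 effort already set via bond 5)
bond 4 stroke at I3  (common-e at J1 fixed by 5)

#0 stroke at I1
#1 stroke at I2
#2 stroke at Sf1
#3 stroke at R1
#4 stroke at I3
#5 stroke at J1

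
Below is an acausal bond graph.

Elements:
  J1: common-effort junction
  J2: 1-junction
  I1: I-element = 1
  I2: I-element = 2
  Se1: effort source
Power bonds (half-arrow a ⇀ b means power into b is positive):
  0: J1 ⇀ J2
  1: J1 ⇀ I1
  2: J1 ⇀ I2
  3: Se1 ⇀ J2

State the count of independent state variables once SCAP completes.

#3 →J2  (Se1 fixes effort; stroke away)
#0 →J1  (J2: last free bond brings flow in)
#1 →I1  (J1 effort already set via bond 0)
#2 →I2  (J1 effort already set via bond 0)

2  (I1, I2 all integral)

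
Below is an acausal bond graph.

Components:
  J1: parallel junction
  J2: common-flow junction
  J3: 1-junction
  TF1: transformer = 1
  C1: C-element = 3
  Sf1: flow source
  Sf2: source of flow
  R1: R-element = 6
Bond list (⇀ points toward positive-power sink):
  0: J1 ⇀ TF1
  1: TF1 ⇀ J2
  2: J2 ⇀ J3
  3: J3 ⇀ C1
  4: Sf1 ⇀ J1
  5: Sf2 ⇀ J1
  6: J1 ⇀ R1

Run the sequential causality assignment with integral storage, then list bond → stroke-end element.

#0 stroke at J1
#1 stroke at TF1
#2 stroke at J2
#3 stroke at J3
#4 stroke at Sf1
#5 stroke at Sf2
#6 stroke at R1

#4 stroke→Sf1  (source Sf1 imposes f)
#5 stroke→Sf2  (Sf2 fixes flow; stroke at Sf2)
#3 stroke→J3  (C1: C, integral causality)
#2 stroke→J2  (J3: last free bond brings flow in)
#1 stroke→TF1  (only one flow-in slot at J2)
#0 stroke→J1  (TF1 one-in-one-out from 1)
#6 stroke→R1  (J1: bond 0 brought effort, rest push out)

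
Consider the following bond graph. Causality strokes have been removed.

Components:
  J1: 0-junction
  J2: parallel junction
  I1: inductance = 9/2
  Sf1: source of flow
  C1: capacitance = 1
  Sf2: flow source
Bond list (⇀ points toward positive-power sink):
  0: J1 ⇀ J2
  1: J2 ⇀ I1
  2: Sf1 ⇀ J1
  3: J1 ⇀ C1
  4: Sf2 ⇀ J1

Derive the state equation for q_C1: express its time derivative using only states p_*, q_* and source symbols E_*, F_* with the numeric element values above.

bond 2 stroke→Sf1  (source Sf1 imposes f)
bond 4 stroke→Sf2  (Sf2 (Sf) sets flow on bond)
bond 1 stroke→I1  (I1 outputs flow p/I1)
bond 0 stroke→J2  (J2 needs exactly one e-in)
bond 3 stroke→J1  (J1: last free bond brings effort in)

dq_C1/dt = F_Sf1 + F_Sf2 - 2*p_I1/9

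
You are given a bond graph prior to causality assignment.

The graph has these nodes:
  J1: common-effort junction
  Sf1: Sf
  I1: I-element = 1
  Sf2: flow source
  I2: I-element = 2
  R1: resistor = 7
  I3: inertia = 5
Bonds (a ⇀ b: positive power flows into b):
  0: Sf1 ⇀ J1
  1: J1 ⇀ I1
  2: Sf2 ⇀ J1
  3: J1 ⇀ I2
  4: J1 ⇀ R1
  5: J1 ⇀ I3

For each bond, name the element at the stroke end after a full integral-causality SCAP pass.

#0 |Sf1
#1 |I1
#2 |Sf2
#3 |I2
#4 |J1
#5 |I3

b0 |Sf1  (Sf1 (Sf) sets flow on bond)
b2 |Sf2  (Sf2: flow source, stroke at near end)
b1 |I1  (I1: I, integral causality)
b3 |I2  (I2 outputs flow p/I2)
b5 |I3  (I3: I, integral causality)
b4 |J1  (J1 needs exactly one e-in)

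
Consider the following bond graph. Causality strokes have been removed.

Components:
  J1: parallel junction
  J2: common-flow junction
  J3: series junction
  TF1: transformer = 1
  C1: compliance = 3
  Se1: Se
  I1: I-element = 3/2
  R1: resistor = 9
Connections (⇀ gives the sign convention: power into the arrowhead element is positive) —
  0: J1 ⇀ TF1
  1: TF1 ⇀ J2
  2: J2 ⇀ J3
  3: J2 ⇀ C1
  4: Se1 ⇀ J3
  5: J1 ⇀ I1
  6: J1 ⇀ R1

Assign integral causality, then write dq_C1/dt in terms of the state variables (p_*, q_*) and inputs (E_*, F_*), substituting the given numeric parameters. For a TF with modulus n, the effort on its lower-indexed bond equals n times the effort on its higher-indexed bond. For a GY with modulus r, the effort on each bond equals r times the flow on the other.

dq_C1/dt = E_Se1/9 - 2*p_I1/3 - q_C1/27

bond 4 →J3  (Se1: effort source, stroke at far end)
bond 2 →J2  (only one flow-in slot at J3)
bond 3 →J2  (prefer integral on C1)
bond 1 →TF1  (closing 1-jn rule on J2)
bond 0 →J1  (TF1 one-in-one-out from 1)
bond 5 →I1  (J1 effort already set via bond 0)
bond 6 →R1  (J1: bond 0 brought effort, rest push out)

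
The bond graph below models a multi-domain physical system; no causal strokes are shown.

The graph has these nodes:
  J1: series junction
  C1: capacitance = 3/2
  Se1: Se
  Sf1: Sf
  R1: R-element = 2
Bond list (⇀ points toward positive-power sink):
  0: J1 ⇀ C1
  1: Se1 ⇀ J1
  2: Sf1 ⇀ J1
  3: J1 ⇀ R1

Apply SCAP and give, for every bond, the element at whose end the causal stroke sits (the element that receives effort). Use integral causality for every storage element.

b0 |J1
b1 |J1
b2 |Sf1
b3 |J1

β1 stroke→J1  (source Se1 imposes e)
β2 stroke→Sf1  (Sf1 (Sf) sets flow on bond)
β0 stroke→J1  (J1: bond 2 brought flow, rest push out)
β3 stroke→J1  (1-jn J1 has f-setter on 2)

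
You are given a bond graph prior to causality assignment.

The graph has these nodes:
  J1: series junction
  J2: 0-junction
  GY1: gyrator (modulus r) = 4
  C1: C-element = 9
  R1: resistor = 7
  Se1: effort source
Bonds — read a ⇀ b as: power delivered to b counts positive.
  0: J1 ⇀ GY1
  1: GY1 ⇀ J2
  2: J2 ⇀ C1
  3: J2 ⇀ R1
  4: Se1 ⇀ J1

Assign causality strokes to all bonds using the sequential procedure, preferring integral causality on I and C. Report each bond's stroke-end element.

#4 |J1  (Se1 fixes effort; stroke away)
#0 |GY1  (J1 needs exactly one f-in)
#1 |GY1  (GY GY1: same side as bond 0)
#2 |J2  (C1: C, integral causality)
#3 |R1  (0-jn J2 has e-setter on 2)

bond 0 stroke→GY1
bond 1 stroke→GY1
bond 2 stroke→J2
bond 3 stroke→R1
bond 4 stroke→J1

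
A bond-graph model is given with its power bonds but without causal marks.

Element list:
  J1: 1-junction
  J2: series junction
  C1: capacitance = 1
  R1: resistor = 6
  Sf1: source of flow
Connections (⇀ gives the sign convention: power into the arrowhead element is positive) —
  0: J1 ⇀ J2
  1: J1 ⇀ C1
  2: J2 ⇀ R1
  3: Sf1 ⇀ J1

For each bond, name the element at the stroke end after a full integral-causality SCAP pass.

bond 3 stroke at Sf1  (Sf1 (Sf) sets flow on bond)
bond 0 stroke at J1  (J1: bond 3 brought flow, rest push out)
bond 1 stroke at J1  (1-jn J1 has f-setter on 3)
bond 2 stroke at J2  (J2: bond 0 brought flow, rest push out)

b0 stroke at J1
b1 stroke at J1
b2 stroke at J2
b3 stroke at Sf1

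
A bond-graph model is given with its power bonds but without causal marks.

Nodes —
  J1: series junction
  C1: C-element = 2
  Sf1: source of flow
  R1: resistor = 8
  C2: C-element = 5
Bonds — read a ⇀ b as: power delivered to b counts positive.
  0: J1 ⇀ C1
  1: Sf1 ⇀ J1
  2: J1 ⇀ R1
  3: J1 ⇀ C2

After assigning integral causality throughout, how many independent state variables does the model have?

2  (C1, C2 all integral)

bond 1 |Sf1  (Sf1 (Sf) sets flow on bond)
bond 0 |J1  (1-jn J1 has f-setter on 1)
bond 2 |J1  (1-jn J1 has f-setter on 1)
bond 3 |J1  (1-jn J1 has f-setter on 1)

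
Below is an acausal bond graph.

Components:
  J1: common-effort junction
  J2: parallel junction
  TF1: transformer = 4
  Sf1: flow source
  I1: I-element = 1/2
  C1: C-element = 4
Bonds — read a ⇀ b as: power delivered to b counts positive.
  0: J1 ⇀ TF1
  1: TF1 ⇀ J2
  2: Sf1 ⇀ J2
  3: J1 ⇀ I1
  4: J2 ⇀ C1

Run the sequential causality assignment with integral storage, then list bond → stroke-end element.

b0 stroke→J1
b1 stroke→TF1
b2 stroke→Sf1
b3 stroke→I1
b4 stroke→J2

#2 stroke at Sf1  (Sf1: flow source, stroke at near end)
#3 stroke at I1  (I1 outputs flow p/I1)
#0 stroke at J1  (closing 0-jn rule on J1)
#1 stroke at TF1  (TF TF1: opposite of bond 0)
#4 stroke at J2  (J2: last free bond brings effort in)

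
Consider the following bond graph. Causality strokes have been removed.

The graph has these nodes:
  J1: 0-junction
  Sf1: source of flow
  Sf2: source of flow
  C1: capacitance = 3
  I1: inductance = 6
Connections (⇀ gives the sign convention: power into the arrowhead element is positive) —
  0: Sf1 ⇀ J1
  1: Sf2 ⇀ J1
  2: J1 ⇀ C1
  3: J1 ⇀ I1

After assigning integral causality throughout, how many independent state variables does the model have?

β0 |Sf1  (Sf1 (Sf) sets flow on bond)
β1 |Sf2  (Sf2 (Sf) sets flow on bond)
β2 |J1  (C1: C, integral causality)
β3 |I1  (J1: bond 2 brought effort, rest push out)

2  (C1, I1 all integral)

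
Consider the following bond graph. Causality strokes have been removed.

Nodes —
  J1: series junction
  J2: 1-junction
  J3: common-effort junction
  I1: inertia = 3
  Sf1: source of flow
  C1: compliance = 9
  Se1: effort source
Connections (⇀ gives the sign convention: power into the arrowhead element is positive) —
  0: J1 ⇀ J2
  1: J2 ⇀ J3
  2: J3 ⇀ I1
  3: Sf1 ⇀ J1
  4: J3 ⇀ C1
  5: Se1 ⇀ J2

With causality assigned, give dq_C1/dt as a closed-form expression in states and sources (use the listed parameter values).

b3 |Sf1  (Sf1 fixes flow; stroke at Sf1)
b5 |J2  (Se1: effort source, stroke at far end)
b0 |J1  (J1: bond 3 brought flow, rest push out)
b1 |J2  (J2: bond 0 brought flow, rest push out)
b2 |I1  (I1 outputs flow p/I1)
b4 |J3  (J3: last free bond brings effort in)

dq_C1/dt = F_Sf1 - p_I1/3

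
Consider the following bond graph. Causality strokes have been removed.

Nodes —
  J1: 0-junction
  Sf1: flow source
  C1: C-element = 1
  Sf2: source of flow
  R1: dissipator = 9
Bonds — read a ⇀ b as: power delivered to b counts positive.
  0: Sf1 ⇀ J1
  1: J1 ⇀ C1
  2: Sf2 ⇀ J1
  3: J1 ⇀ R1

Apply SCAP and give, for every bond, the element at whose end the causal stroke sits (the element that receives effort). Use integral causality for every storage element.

b0 |Sf1
b1 |J1
b2 |Sf2
b3 |R1

β0 →Sf1  (source Sf1 imposes f)
β2 →Sf2  (Sf2 (Sf) sets flow on bond)
β1 →J1  (C1 outputs effort q/C1)
β3 →R1  (common-e at J1 fixed by 1)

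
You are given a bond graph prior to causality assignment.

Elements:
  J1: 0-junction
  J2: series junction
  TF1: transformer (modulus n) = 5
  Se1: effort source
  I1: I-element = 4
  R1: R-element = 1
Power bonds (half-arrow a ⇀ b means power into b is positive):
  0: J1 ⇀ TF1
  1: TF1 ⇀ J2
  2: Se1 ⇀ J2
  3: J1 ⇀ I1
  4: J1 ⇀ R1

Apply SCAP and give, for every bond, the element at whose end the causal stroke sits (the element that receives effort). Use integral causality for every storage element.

β2 stroke→J2  (Se1: effort source, stroke at far end)
β1 stroke→TF1  (closing 1-jn rule on J2)
β0 stroke→J1  (through TF1, causality passes straight; one stroke at TF1)
β3 stroke→I1  (J1: bond 0 brought effort, rest push out)
β4 stroke→R1  (common-e at J1 fixed by 0)

bond 0 stroke at J1
bond 1 stroke at TF1
bond 2 stroke at J2
bond 3 stroke at I1
bond 4 stroke at R1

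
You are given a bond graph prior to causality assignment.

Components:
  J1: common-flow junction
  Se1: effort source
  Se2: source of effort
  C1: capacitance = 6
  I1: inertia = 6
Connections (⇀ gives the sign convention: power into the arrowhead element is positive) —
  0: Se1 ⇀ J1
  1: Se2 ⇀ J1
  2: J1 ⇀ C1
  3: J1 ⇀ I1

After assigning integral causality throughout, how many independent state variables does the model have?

2  (C1, I1 all integral)

#0 stroke at J1  (Se1 (Se) sets effort on bond)
#1 stroke at J1  (Se2 fixes effort; stroke away)
#2 stroke at J1  (C1 integral (e out))
#3 stroke at I1  (J1: last free bond brings flow in)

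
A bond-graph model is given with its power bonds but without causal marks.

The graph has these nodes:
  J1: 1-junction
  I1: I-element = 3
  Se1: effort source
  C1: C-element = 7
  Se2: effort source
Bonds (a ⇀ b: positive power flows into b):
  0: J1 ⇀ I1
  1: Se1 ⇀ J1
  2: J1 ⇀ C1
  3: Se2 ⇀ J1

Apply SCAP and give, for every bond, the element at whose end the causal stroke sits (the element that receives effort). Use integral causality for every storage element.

β0 stroke at I1
β1 stroke at J1
β2 stroke at J1
β3 stroke at J1

bond 1 stroke→J1  (Se1 (Se) sets effort on bond)
bond 3 stroke→J1  (Se2: effort source, stroke at far end)
bond 0 stroke→I1  (I1: I, integral causality)
bond 2 stroke→J1  (J1: bond 0 brought flow, rest push out)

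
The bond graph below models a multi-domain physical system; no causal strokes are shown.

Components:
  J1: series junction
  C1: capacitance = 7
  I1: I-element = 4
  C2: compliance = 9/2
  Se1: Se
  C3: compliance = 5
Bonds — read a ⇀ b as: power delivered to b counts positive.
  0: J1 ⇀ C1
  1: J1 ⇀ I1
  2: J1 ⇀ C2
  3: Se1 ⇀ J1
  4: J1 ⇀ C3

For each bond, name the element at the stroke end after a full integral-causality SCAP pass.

b0 →J1
b1 →I1
b2 →J1
b3 →J1
b4 →J1

β3 stroke at J1  (Se1 fixes effort; stroke away)
β0 stroke at J1  (C1: C, integral causality)
β1 stroke at I1  (prefer integral on I1)
β2 stroke at J1  (common-f at J1 fixed by 1)
β4 stroke at J1  (J1: bond 1 brought flow, rest push out)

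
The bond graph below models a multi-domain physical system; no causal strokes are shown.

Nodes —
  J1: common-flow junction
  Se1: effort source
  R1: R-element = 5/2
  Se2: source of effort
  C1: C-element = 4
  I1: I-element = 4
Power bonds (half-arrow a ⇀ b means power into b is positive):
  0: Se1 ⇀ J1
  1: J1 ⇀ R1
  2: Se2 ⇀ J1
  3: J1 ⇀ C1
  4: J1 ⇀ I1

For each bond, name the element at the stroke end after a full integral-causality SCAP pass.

b0 stroke→J1
b1 stroke→J1
b2 stroke→J1
b3 stroke→J1
b4 stroke→I1

#0 →J1  (Se1: effort source, stroke at far end)
#2 →J1  (source Se2 imposes e)
#3 →J1  (C1 outputs effort q/C1)
#4 →I1  (prefer integral on I1)
#1 →J1  (common-f at J1 fixed by 4)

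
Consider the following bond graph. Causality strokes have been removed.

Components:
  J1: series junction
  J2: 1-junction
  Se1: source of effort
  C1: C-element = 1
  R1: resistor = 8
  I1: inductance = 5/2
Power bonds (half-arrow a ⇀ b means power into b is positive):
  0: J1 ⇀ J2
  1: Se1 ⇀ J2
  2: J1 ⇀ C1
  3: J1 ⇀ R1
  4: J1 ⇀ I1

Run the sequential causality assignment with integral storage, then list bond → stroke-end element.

#1 stroke→J2  (Se1: effort source, stroke at far end)
#0 stroke→J1  (J2: last free bond brings flow in)
#2 stroke→J1  (prefer integral on C1)
#4 stroke→I1  (I1 integral (f out))
#3 stroke→J1  (J1 flow already set via bond 4)

#0 →J1
#1 →J2
#2 →J1
#3 →J1
#4 →I1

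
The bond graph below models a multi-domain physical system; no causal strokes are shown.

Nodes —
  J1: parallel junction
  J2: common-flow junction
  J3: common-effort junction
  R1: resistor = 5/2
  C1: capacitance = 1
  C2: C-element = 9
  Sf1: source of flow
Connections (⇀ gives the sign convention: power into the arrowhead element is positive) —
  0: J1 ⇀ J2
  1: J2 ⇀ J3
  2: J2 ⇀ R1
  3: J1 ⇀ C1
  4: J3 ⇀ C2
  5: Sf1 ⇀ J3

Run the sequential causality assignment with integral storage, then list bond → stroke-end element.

b0 →J2
b1 →J2
b2 →R1
b3 →J1
b4 →J3
b5 →Sf1

β5 stroke→Sf1  (Sf1 fixes flow; stroke at Sf1)
β3 stroke→J1  (C1 integral (e out))
β0 stroke→J2  (0-jn J1 has e-setter on 3)
β4 stroke→J3  (C2 outputs effort q/C2)
β1 stroke→J2  (common-e at J3 fixed by 4)
β2 stroke→R1  (only one flow-in slot at J2)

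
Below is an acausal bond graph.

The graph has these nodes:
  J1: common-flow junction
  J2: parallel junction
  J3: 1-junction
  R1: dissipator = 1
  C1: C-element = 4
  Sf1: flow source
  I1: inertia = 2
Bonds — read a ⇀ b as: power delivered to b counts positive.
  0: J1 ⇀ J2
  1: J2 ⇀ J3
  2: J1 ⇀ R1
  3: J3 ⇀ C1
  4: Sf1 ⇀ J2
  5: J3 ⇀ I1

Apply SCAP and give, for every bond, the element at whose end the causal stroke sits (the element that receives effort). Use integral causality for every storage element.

b4 |Sf1  (Sf1 fixes flow; stroke at Sf1)
b3 |J3  (C1 outputs effort q/C1)
b5 |I1  (I1 integral (f out))
b1 |J3  (1-jn J3 has f-setter on 5)
b0 |J2  (only one effort-in slot at J2)
b2 |J1  (J1 flow already set via bond 0)

b0 stroke→J2
b1 stroke→J3
b2 stroke→J1
b3 stroke→J3
b4 stroke→Sf1
b5 stroke→I1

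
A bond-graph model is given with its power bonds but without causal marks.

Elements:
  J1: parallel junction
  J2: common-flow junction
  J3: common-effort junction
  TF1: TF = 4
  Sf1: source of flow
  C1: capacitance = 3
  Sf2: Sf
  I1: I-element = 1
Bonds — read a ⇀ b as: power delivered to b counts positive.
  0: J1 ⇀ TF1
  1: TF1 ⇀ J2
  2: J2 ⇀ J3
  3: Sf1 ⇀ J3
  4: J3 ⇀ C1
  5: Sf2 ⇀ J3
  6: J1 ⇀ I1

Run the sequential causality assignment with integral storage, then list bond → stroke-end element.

b0 |J1
b1 |TF1
b2 |J2
b3 |Sf1
b4 |J3
b5 |Sf2
b6 |I1

β3 stroke at Sf1  (Sf1 fixes flow; stroke at Sf1)
β5 stroke at Sf2  (Sf2 (Sf) sets flow on bond)
β4 stroke at J3  (prefer integral on C1)
β2 stroke at J2  (J3 effort already set via bond 4)
β1 stroke at TF1  (only one flow-in slot at J2)
β0 stroke at J1  (TF1 one-in-one-out from 1)
β6 stroke at I1  (J1: bond 0 brought effort, rest push out)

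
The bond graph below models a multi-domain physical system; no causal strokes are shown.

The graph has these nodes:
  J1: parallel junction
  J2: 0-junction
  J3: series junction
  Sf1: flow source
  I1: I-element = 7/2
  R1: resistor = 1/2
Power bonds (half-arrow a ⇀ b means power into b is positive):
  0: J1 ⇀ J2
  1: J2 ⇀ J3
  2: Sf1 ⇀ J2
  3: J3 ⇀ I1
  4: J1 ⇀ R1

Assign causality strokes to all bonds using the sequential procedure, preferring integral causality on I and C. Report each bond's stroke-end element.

bond 2 stroke at Sf1  (Sf1: flow source, stroke at near end)
bond 3 stroke at I1  (prefer integral on I1)
bond 1 stroke at J3  (J3 flow already set via bond 3)
bond 0 stroke at J2  (closing 0-jn rule on J2)
bond 4 stroke at J1  (J1 needs exactly one e-in)

b0 stroke→J2
b1 stroke→J3
b2 stroke→Sf1
b3 stroke→I1
b4 stroke→J1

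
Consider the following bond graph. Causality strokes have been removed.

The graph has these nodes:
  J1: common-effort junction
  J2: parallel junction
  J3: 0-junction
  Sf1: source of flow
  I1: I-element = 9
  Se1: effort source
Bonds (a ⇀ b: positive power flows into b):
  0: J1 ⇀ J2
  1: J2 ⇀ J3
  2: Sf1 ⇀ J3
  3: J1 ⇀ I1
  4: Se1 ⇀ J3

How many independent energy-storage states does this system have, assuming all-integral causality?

#2 stroke→Sf1  (Sf1: flow source, stroke at near end)
#4 stroke→J3  (Se1 (Se) sets effort on bond)
#1 stroke→J2  (common-e at J3 fixed by 4)
#0 stroke→J1  (J2 effort already set via bond 1)
#3 stroke→I1  (J1: bond 0 brought effort, rest push out)

1  (I1 all integral)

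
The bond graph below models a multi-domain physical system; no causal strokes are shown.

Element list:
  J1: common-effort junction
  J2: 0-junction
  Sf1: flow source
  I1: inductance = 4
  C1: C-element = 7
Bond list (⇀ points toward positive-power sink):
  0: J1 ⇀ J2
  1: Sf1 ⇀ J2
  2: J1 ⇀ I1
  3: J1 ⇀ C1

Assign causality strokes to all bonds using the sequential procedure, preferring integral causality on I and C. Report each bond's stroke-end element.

bond 1 |Sf1  (Sf1: flow source, stroke at near end)
bond 0 |J2  (J2: last free bond brings effort in)
bond 2 |I1  (prefer integral on I1)
bond 3 |J1  (J1: last free bond brings effort in)

β0 |J2
β1 |Sf1
β2 |I1
β3 |J1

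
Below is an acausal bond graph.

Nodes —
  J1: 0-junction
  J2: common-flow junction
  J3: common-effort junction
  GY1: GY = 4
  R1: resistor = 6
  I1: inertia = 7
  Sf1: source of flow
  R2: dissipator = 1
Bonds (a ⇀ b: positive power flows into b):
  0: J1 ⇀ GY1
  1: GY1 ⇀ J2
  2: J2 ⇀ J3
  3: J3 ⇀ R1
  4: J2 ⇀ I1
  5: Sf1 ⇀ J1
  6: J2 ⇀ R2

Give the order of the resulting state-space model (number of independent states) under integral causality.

1  (I1 all integral)

b5 →Sf1  (Sf1 (Sf) sets flow on bond)
b0 →J1  (only one effort-in slot at J1)
b1 →J2  (GY GY1: same side as bond 0)
b4 →I1  (I1 integral (f out))
b2 →J2  (1-jn J2 has f-setter on 4)
b6 →J2  (1-jn J2 has f-setter on 4)
b3 →J3  (only one effort-in slot at J3)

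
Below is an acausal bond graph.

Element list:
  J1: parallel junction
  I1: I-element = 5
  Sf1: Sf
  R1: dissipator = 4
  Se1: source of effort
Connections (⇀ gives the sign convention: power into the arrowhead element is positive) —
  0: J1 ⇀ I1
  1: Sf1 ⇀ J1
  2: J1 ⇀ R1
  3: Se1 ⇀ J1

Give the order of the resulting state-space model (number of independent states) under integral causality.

1  (I1 all integral)

β1 →Sf1  (source Sf1 imposes f)
β3 →J1  (Se1 (Se) sets effort on bond)
β0 →I1  (0-jn J1 has e-setter on 3)
β2 →R1  (0-jn J1 has e-setter on 3)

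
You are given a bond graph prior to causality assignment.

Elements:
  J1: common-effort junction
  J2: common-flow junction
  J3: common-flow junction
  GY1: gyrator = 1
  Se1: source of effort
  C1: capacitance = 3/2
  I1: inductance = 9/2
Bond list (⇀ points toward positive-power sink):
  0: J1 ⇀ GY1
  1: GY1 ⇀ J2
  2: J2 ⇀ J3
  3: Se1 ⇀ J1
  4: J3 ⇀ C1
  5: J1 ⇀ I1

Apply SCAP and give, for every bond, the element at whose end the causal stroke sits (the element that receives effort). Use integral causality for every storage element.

β0 →GY1
β1 →GY1
β2 →J2
β3 →J1
β4 →J3
β5 →I1

b3 →J1  (Se1: effort source, stroke at far end)
b0 →GY1  (common-e at J1 fixed by 3)
b5 →I1  (J1 effort already set via bond 3)
b1 →GY1  (through GY1, causality inverts; strokes same side of GY1)
b2 →J2  (J2: bond 1 brought flow, rest push out)
b4 →J3  (J3 flow already set via bond 2)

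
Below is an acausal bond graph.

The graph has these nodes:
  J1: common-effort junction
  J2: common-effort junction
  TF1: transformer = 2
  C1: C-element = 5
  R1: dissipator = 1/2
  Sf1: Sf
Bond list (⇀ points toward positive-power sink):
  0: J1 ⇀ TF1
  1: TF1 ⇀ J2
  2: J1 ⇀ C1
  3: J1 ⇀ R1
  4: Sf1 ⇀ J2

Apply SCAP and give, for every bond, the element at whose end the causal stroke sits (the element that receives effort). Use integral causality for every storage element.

bond 0 stroke→TF1
bond 1 stroke→J2
bond 2 stroke→J1
bond 3 stroke→R1
bond 4 stroke→Sf1

β4 stroke→Sf1  (source Sf1 imposes f)
β1 stroke→J2  (J2 needs exactly one e-in)
β0 stroke→TF1  (TF1: transformer flips bond 1)
β2 stroke→J1  (C1: C, integral causality)
β3 stroke→R1  (J1: bond 2 brought effort, rest push out)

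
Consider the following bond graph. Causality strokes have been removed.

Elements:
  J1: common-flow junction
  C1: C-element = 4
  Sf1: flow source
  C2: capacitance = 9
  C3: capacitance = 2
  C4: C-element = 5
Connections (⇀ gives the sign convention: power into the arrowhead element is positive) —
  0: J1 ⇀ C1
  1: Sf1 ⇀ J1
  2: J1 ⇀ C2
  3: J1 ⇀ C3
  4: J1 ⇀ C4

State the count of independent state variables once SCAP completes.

4  (C1, C2, C3, C4 all integral)

β1 stroke→Sf1  (source Sf1 imposes f)
β0 stroke→J1  (1-jn J1 has f-setter on 1)
β2 stroke→J1  (J1: bond 1 brought flow, rest push out)
β3 stroke→J1  (common-f at J1 fixed by 1)
β4 stroke→J1  (J1 flow already set via bond 1)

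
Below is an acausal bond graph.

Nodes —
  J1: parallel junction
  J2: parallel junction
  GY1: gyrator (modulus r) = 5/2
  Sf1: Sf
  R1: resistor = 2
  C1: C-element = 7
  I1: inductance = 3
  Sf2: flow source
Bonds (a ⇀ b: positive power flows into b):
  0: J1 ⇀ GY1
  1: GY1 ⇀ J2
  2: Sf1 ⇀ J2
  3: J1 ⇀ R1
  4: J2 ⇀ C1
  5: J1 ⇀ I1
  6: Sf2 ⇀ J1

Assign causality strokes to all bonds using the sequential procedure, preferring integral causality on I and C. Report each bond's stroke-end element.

#0 stroke at GY1
#1 stroke at GY1
#2 stroke at Sf1
#3 stroke at J1
#4 stroke at J2
#5 stroke at I1
#6 stroke at Sf2

β2 |Sf1  (Sf1 fixes flow; stroke at Sf1)
β6 |Sf2  (source Sf2 imposes f)
β4 |J2  (prefer integral on C1)
β1 |GY1  (J2 effort already set via bond 4)
β0 |GY1  (GY1 both-in/both-out from 1)
β5 |I1  (I1: I, integral causality)
β3 |J1  (J1: last free bond brings effort in)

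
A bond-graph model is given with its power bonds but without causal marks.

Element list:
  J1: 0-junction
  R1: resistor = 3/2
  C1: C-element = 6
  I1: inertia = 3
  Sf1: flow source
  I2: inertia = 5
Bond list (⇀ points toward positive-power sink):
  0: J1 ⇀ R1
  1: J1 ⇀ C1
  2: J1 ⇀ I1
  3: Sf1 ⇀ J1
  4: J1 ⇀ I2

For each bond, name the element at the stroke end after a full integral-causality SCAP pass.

β3 |Sf1  (source Sf1 imposes f)
β1 |J1  (prefer integral on C1)
β0 |R1  (J1: bond 1 brought effort, rest push out)
β2 |I1  (common-e at J1 fixed by 1)
β4 |I2  (J1: bond 1 brought effort, rest push out)

bond 0 stroke at R1
bond 1 stroke at J1
bond 2 stroke at I1
bond 3 stroke at Sf1
bond 4 stroke at I2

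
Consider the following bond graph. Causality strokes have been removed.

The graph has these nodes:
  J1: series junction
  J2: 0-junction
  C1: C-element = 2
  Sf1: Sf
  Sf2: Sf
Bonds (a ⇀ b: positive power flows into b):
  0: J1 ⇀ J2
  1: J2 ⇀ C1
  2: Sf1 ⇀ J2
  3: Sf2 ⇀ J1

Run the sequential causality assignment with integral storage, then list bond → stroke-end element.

b2 |Sf1  (Sf1 (Sf) sets flow on bond)
b3 |Sf2  (Sf2 fixes flow; stroke at Sf2)
b0 |J1  (1-jn J1 has f-setter on 3)
b1 |J2  (closing 0-jn rule on J2)

bond 0 stroke at J1
bond 1 stroke at J2
bond 2 stroke at Sf1
bond 3 stroke at Sf2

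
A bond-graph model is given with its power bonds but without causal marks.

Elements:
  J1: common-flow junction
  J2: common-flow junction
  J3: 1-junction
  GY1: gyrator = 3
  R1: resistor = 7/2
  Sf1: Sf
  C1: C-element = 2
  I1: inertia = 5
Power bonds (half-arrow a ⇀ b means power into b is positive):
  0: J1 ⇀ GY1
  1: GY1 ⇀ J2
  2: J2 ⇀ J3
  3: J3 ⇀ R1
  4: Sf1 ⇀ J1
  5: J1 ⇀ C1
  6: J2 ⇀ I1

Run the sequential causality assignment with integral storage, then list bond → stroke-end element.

#4 stroke at Sf1  (Sf1 (Sf) sets flow on bond)
#0 stroke at J1  (J1 flow already set via bond 4)
#5 stroke at J1  (J1 flow already set via bond 4)
#1 stroke at J2  (GY GY1: same side as bond 0)
#6 stroke at I1  (I1 integral (f out))
#2 stroke at J2  (common-f at J2 fixed by 6)
#3 stroke at J3  (J3 flow already set via bond 2)

β0 stroke at J1
β1 stroke at J2
β2 stroke at J2
β3 stroke at J3
β4 stroke at Sf1
β5 stroke at J1
β6 stroke at I1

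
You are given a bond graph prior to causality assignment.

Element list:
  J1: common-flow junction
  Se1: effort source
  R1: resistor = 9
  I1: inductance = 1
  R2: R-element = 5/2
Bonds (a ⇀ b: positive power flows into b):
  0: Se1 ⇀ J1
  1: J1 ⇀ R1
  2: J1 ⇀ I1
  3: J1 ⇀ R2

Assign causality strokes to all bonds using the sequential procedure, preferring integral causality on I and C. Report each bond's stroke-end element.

bond 0 |J1
bond 1 |J1
bond 2 |I1
bond 3 |J1

#0 |J1  (Se1: effort source, stroke at far end)
#2 |I1  (prefer integral on I1)
#1 |J1  (J1: bond 2 brought flow, rest push out)
#3 |J1  (J1: bond 2 brought flow, rest push out)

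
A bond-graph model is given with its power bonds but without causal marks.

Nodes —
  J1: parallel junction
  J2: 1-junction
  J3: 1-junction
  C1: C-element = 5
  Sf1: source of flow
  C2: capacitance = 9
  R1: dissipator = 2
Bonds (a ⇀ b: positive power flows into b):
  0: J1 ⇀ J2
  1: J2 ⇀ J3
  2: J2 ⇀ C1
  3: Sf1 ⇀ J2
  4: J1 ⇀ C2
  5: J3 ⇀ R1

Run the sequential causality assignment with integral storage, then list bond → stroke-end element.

#0 stroke→J2
#1 stroke→J2
#2 stroke→J2
#3 stroke→Sf1
#4 stroke→J1
#5 stroke→J3

β3 |Sf1  (source Sf1 imposes f)
β0 |J2  (J2 flow already set via bond 3)
β1 |J2  (J2: bond 3 brought flow, rest push out)
β2 |J2  (common-f at J2 fixed by 3)
β5 |J3  (1-jn J3 has f-setter on 1)
β4 |J1  (closing 0-jn rule on J1)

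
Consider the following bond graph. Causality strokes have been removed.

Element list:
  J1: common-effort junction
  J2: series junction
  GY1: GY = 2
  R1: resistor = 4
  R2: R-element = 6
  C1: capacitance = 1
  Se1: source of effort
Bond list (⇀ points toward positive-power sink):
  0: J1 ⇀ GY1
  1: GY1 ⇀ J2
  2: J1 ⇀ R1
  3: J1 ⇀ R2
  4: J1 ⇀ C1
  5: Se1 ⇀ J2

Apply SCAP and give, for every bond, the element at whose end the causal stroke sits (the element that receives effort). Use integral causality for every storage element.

#5 |J2  (source Se1 imposes e)
#1 |GY1  (closing 1-jn rule on J2)
#0 |GY1  (GY1: gyrator matches bond 1)
#4 |J1  (prefer integral on C1)
#2 |R1  (J1 effort already set via bond 4)
#3 |R2  (common-e at J1 fixed by 4)

#0 stroke at GY1
#1 stroke at GY1
#2 stroke at R1
#3 stroke at R2
#4 stroke at J1
#5 stroke at J2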